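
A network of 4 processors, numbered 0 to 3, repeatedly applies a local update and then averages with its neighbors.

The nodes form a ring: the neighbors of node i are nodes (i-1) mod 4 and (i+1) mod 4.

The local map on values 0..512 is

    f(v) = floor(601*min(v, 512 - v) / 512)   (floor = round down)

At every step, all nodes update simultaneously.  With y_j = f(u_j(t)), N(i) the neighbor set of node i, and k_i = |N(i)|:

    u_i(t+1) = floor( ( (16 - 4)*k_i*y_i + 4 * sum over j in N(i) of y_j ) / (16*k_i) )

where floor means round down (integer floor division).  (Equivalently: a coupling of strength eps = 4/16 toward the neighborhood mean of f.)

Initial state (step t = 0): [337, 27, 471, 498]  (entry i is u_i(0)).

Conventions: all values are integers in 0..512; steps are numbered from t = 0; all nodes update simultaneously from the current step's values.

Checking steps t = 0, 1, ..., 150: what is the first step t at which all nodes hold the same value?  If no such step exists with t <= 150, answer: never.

Answer: 18
Key observation: Synchronization is absorbing here: once all nodes are equal they stay equal, and step 18 is the first all-equal step.

Derivation:
t=0: [337, 27, 471, 498]  (not all equal)
t=1: [159, 54, 41, 43]  (not all equal)
t=2: [153, 76, 50, 66]  (not all equal)
t=3: [155, 96, 64, 87]  (not all equal)
t=4: [162, 116, 83, 108]  (not all equal)
t=5: [175, 137, 105, 130]  (not all equal)
t=6: [192, 161, 131, 155]  (not all equal)
t=7: [214, 188, 160, 183]  (not all equal)
t=8: [242, 219, 194, 215]  (not all equal)
t=9: [276, 256, 233, 252]  (not all equal)
t=10: [282, 293, 279, 290]  (not all equal)
t=11: [266, 260, 269, 262]  (not all equal)
t=12: [289, 292, 287, 291]  (not all equal)
t=13: [260, 259, 262, 259]  (not all equal)
t=14: [295, 295, 293, 295]  (not all equal)
t=15: [254, 254, 256, 254]  (not all equal)
t=16: [298, 298, 299, 298]  (not all equal)
t=17: [251, 250, 250, 250]  (not all equal)
t=18: [293, 293, 293, 293]  (all equal)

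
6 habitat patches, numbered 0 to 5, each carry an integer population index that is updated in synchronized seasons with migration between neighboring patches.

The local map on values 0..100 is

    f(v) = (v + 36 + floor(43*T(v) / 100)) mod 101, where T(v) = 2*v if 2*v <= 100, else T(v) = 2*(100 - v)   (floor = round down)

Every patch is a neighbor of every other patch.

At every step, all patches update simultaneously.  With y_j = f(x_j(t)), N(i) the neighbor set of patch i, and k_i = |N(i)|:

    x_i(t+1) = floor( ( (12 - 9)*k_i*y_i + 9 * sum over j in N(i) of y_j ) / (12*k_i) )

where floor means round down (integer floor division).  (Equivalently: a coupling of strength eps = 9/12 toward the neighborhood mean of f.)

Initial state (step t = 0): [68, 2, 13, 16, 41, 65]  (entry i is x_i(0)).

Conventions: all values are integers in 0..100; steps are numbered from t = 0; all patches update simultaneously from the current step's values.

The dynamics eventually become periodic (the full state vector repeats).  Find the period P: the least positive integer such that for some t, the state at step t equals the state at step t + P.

Answer: 2
Key observation: The state at step 8, [34, 34, 34, 34, 34, 34], reappears at step 10 — and no state repeats earlier — so the cycle the system enters has period 2.

Derivation:
t=0: [68, 2, 13, 16, 41, 65]
t=1: [38, 39, 41, 41, 36, 38]
t=2: [6, 6, 7, 7, 6, 6]
t=3: [47, 47, 47, 47, 47, 47]
t=4: [22, 22, 22, 22, 22, 22]
t=5: [76, 76, 76, 76, 76, 76]
t=6: [31, 31, 31, 31, 31, 31]
t=7: [93, 93, 93, 93, 93, 93]
t=8: [34, 34, 34, 34, 34, 34]
t=9: [99, 99, 99, 99, 99, 99]
t=10: [34, 34, 34, 34, 34, 34]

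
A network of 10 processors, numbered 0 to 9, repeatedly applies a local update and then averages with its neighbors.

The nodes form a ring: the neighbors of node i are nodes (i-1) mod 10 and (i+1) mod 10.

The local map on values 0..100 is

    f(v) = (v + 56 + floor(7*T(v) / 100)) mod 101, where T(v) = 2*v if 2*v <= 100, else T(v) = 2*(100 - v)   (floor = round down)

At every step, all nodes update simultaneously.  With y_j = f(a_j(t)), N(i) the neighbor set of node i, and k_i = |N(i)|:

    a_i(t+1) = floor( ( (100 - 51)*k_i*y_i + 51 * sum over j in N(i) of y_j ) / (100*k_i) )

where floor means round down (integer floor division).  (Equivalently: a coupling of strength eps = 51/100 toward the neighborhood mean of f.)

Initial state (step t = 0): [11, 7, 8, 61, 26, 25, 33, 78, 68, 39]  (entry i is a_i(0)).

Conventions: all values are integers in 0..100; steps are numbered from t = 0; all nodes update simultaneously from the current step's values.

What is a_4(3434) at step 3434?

Simulating step by step:
t=0: [11, 7, 8, 61, 26, 25, 33, 78, 68, 39]
t=1: [74, 64, 53, 48, 68, 86, 76, 48, 47, 73]
t=2: [29, 23, 15, 14, 26, 36, 29, 15, 14, 25]
t=3: [85, 81, 74, 75, 84, 91, 86, 76, 74, 81]
t=4: [39, 37, 33, 34, 40, 44, 41, 35, 34, 37]
t=5: [98, 97, 94, 69, 25, 2, 25, 70, 95, 97]
t=6: [52, 51, 44, 47, 63, 71, 63, 48, 45, 51]
t=7: [12, 10, 7, 11, 20, 26, 21, 11, 8, 10]
t=8: [67, 66, 65, 69, 77, 81, 77, 70, 66, 67]
t=9: [25, 25, 25, 28, 33, 36, 34, 29, 26, 25]
t=10: [84, 84, 84, 87, 92, 95, 93, 89, 85, 84]
t=11: [41, 41, 41, 43, 47, 48, 47, 45, 42, 41]
t=12: [1, 1, 1, 4, 7, 8, 7, 5, 2, 1]
t=13: [57, 57, 57, 60, 62, 63, 63, 60, 58, 57]
t=14: [18, 18, 18, 20, 21, 22, 22, 20, 18, 18]
t=15: [76, 76, 76, 77, 79, 80, 80, 78, 76, 76]
t=16: [34, 34, 34, 35, 36, 36, 36, 35, 34, 34]
t=17: [94, 94, 94, 95, 96, 97, 96, 95, 94, 94]
t=18: [49, 49, 49, 50, 51, 51, 51, 50, 49, 49]
t=19: [10, 10, 10, 11, 12, 12, 12, 11, 10, 10]
t=20: [67, 67, 67, 68, 68, 69, 68, 68, 67, 67]
t=21: [26, 26, 26, 26, 27, 27, 27, 26, 26, 26]
t=22: [85, 85, 85, 85, 85, 86, 85, 85, 85, 85]
t=23: [42, 42, 42, 42, 42, 42, 42, 42, 42, 42]
t=24: [2, 2, 2, 2, 2, 2, 2, 2, 2, 2]
t=25: [58, 58, 58, 58, 58, 58, 58, 58, 58, 58]
t=26: [18, 18, 18, 18, 18, 18, 18, 18, 18, 18]
t=27: [76, 76, 76, 76, 76, 76, 76, 76, 76, 76]
t=28: [34, 34, 34, 34, 34, 34, 34, 34, 34, 34]
t=29: [94, 94, 94, 94, 94, 94, 94, 94, 94, 94]
t=30: [49, 49, 49, 49, 49, 49, 49, 49, 49, 49]
t=31: [10, 10, 10, 10, 10, 10, 10, 10, 10, 10]
t=32: [67, 67, 67, 67, 67, 67, 67, 67, 67, 67]
t=33: [26, 26, 26, 26, 26, 26, 26, 26, 26, 26]
t=34: [85, 85, 85, 85, 85, 85, 85, 85, 85, 85]
t=35: [42, 42, 42, 42, 42, 42, 42, 42, 42, 42]

Answer: a_4(3434) = 18
Key observation: The state at step 23, [42, 42, 42, 42, 42, 42, 42, 42, 42, 42], reappears at step 35: the system is in a cycle of period 12 from step 23 on.  Therefore the state at step 3434 equals the state at step 23 + ((3434 - 23) mod 12) = 26, which is [18, 18, 18, 18, 18, 18, 18, 18, 18, 18].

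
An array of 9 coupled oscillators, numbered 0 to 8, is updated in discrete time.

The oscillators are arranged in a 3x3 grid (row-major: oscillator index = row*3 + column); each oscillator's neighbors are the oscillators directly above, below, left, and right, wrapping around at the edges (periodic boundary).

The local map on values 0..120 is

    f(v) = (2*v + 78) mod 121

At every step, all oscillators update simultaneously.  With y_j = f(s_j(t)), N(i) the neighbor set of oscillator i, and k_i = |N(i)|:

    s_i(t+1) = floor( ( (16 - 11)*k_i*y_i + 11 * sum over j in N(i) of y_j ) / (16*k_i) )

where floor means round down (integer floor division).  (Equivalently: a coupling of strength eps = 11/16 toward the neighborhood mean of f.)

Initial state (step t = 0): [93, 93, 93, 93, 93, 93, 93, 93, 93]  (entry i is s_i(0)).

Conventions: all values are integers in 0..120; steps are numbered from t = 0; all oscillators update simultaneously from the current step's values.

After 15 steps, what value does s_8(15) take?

Simulating step by step:
t=0: [93, 93, 93, 93, 93, 93, 93, 93, 93]
t=1: [22, 22, 22, 22, 22, 22, 22, 22, 22]
t=2: [1, 1, 1, 1, 1, 1, 1, 1, 1]
t=3: [80, 80, 80, 80, 80, 80, 80, 80, 80]
t=4: [117, 117, 117, 117, 117, 117, 117, 117, 117]
t=5: [70, 70, 70, 70, 70, 70, 70, 70, 70]
t=6: [97, 97, 97, 97, 97, 97, 97, 97, 97]
t=7: [30, 30, 30, 30, 30, 30, 30, 30, 30]
t=8: [17, 17, 17, 17, 17, 17, 17, 17, 17]
t=9: [112, 112, 112, 112, 112, 112, 112, 112, 112]
t=10: [60, 60, 60, 60, 60, 60, 60, 60, 60]
t=11: [77, 77, 77, 77, 77, 77, 77, 77, 77]
t=12: [111, 111, 111, 111, 111, 111, 111, 111, 111]
t=13: [58, 58, 58, 58, 58, 58, 58, 58, 58]
t=14: [73, 73, 73, 73, 73, 73, 73, 73, 73]
t=15: [103, 103, 103, 103, 103, 103, 103, 103, 103]

Answer: s_8(15) = 103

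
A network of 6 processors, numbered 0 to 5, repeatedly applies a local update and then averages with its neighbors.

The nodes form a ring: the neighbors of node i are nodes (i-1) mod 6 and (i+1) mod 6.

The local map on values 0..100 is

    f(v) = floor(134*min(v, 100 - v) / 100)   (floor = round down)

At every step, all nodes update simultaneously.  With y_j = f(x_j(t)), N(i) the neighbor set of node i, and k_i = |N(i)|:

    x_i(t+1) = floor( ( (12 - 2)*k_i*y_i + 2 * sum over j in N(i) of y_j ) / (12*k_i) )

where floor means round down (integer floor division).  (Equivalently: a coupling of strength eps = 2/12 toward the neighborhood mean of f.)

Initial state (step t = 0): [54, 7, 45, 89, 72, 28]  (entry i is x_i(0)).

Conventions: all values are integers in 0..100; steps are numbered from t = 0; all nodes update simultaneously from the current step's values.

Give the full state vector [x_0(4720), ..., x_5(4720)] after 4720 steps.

Simulating step by step:
t=0: [54, 7, 45, 89, 72, 28]
t=1: [54, 17, 51, 19, 35, 39]
t=2: [57, 28, 58, 30, 44, 52]
t=3: [55, 40, 53, 42, 57, 62]
t=4: [58, 54, 60, 56, 56, 51]
t=5: [57, 59, 54, 57, 58, 63]
t=6: [56, 54, 60, 57, 55, 50]
t=7: [59, 60, 54, 56, 60, 65]
t=8: [53, 53, 60, 57, 52, 47]
t=9: [62, 61, 54, 57, 63, 62]
t=10: [50, 52, 59, 56, 49, 49]
t=11: [66, 63, 55, 58, 64, 65]
t=12: [45, 49, 58, 55, 48, 46]
t=13: [60, 63, 57, 60, 63, 61]
t=14: [52, 50, 56, 53, 49, 51]
t=15: [64, 66, 59, 61, 64, 64]
t=16: [47, 46, 53, 51, 48, 48]
t=17: [62, 61, 62, 64, 64, 63]
t=18: [50, 51, 50, 48, 48, 49]
t=19: [66, 65, 66, 64, 64, 65]
t=20: [45, 45, 45, 47, 47, 46]
t=21: [60, 60, 60, 61, 61, 61]
t=22: [52, 53, 52, 52, 52, 52]
t=23: [63, 62, 63, 64, 64, 64]
t=24: [49, 49, 49, 48, 48, 48]
t=25: [64, 65, 64, 64, 64, 64]
t=26: [47, 46, 47, 48, 48, 48]
t=27: [62, 61, 62, 63, 64, 63]
t=28: [50, 51, 50, 49, 48, 49]
t=29: [66, 65, 66, 65, 64, 65]
t=30: [45, 45, 45, 46, 47, 46]
t=31: [60, 60, 60, 61, 61, 61]

Answer: [45, 45, 45, 46, 47, 46]
Key observation: The state at step 21, [60, 60, 60, 61, 61, 61], reappears at step 31: the system is in a cycle of period 10 from step 21 on.  Therefore the state at step 4720 equals the state at step 21 + ((4720 - 21) mod 10) = 30, which is [45, 45, 45, 46, 47, 46].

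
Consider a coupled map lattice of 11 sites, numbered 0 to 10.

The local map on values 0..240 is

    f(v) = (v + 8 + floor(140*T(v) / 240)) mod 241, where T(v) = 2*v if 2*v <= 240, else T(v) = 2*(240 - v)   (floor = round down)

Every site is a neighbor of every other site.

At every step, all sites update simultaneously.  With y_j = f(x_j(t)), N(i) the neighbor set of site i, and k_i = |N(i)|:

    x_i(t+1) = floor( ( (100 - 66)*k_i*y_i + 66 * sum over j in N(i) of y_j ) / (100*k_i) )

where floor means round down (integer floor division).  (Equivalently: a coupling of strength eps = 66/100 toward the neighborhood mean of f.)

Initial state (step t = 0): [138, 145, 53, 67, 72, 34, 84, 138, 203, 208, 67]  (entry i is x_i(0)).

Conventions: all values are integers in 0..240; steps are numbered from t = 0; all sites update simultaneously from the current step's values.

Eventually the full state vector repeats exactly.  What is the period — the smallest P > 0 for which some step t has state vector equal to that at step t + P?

Answer: 6
Key observation: The state at step 8, [23, 23, 23, 23, 23, 23, 23, 23, 23, 23, 23], reappears at step 14 — and no state repeats earlier — so the cycle the system enters has period 6.

Derivation:
t=0: [138, 145, 53, 67, 72, 34, 84, 138, 203, 208, 67]
t=1: [69, 69, 96, 105, 108, 85, 115, 69, 66, 66, 105]
t=2: [153, 153, 169, 174, 110, 162, 114, 153, 151, 151, 174]
t=3: [18, 18, 18, 18, 14, 18, 16, 18, 18, 18, 18]
t=4: [46, 46, 46, 46, 43, 46, 44, 46, 46, 46, 46]
t=5: [106, 106, 106, 106, 104, 106, 105, 106, 106, 106, 106]
t=6: [236, 236, 236, 236, 235, 236, 236, 236, 236, 236, 236]
t=7: [7, 7, 7, 7, 7, 7, 7, 7, 7, 7, 7]
t=8: [23, 23, 23, 23, 23, 23, 23, 23, 23, 23, 23]
t=9: [57, 57, 57, 57, 57, 57, 57, 57, 57, 57, 57]
t=10: [131, 131, 131, 131, 131, 131, 131, 131, 131, 131, 131]
t=11: [25, 25, 25, 25, 25, 25, 25, 25, 25, 25, 25]
t=12: [62, 62, 62, 62, 62, 62, 62, 62, 62, 62, 62]
t=13: [142, 142, 142, 142, 142, 142, 142, 142, 142, 142, 142]
t=14: [23, 23, 23, 23, 23, 23, 23, 23, 23, 23, 23]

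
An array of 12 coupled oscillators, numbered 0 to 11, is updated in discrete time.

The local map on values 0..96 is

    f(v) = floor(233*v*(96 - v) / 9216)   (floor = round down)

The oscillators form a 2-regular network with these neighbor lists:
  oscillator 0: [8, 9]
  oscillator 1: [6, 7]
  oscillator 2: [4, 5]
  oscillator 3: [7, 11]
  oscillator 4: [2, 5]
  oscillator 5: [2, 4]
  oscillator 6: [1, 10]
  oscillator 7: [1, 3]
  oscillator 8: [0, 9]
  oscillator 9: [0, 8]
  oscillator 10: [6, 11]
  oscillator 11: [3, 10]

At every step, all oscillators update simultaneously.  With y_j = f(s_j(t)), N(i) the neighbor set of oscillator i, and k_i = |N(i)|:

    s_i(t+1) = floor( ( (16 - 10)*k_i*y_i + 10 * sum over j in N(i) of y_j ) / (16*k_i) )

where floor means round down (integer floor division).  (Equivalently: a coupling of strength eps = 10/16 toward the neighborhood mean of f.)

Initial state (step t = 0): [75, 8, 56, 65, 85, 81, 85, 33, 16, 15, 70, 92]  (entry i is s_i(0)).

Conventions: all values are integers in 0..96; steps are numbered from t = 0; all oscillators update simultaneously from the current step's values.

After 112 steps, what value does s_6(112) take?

Simulating step by step:
t=0: [75, 8, 56, 65, 85, 81, 85, 33, 16, 15, 70, 92]
t=1: [34, 29, 37, 37, 35, 35, 28, 40, 33, 33, 27, 33]
t=2: [52, 50, 53, 54, 53, 53, 48, 53, 52, 52, 48, 51]
t=3: [57, 57, 57, 57, 57, 57, 58, 57, 57, 57, 58, 57]
t=4: [56, 55, 56, 56, 56, 56, 55, 56, 56, 56, 55, 55]
t=5: [56, 56, 56, 56, 56, 56, 57, 56, 56, 56, 57, 56]
t=6: [56, 56, 56, 56, 56, 56, 56, 56, 56, 56, 56, 56]
t=7: [56, 56, 56, 56, 56, 56, 56, 56, 56, 56, 56, 56]

Answer: s_6(112) = 56
Key observation: The state at step 6, [56, 56, 56, 56, 56, 56, 56, 56, 56, 56, 56, 56], reappears at step 7: the system is in a cycle of period 1 from step 6 on.  Therefore the state at step 112 equals the state at step 6 + ((112 - 6) mod 1) = 6, which is [56, 56, 56, 56, 56, 56, 56, 56, 56, 56, 56, 56].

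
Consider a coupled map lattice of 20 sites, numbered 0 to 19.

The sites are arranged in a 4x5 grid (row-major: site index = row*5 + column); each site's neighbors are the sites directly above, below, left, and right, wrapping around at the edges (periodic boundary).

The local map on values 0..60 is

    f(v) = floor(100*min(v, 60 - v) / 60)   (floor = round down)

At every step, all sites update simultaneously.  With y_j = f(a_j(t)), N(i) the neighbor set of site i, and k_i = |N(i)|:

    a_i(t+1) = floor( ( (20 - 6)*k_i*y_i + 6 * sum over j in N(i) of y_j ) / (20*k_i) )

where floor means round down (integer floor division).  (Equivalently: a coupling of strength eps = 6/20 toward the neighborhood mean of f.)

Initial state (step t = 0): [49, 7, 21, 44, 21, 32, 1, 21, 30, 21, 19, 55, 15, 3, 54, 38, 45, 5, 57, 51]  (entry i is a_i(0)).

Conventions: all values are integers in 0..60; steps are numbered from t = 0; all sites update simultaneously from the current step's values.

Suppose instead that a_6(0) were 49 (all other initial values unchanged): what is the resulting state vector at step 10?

Simulating step by step:
t=0: [49, 7, 21, 44, 21, 32, 49, 21, 30, 21, 19, 55, 15, 3, 54, 38, 45, 5, 57, 51]
t=1: [22, 14, 30, 27, 31, 39, 20, 34, 42, 35, 29, 13, 21, 10, 13, 31, 22, 12, 7, 16]
t=2: [36, 27, 44, 41, 44, 36, 32, 41, 31, 38, 42, 26, 32, 18, 24, 44, 33, 23, 15, 27]
t=3: [38, 43, 29, 31, 29, 39, 44, 34, 43, 36, 32, 42, 42, 32, 38, 30, 42, 37, 28, 40]
t=4: [37, 30, 45, 46, 45, 35, 28, 40, 32, 39, 43, 30, 32, 42, 37, 45, 31, 38, 44, 36]
t=5: [37, 46, 28, 25, 27, 39, 45, 35, 41, 35, 31, 47, 43, 32, 36, 29, 45, 36, 27, 36]
t=6: [37, 26, 43, 41, 43, 35, 26, 38, 34, 40, 44, 24, 30, 43, 41, 44, 27, 38, 44, 41]
t=7: [36, 41, 30, 31, 29, 39, 42, 37, 39, 33, 28, 40, 45, 30, 30, 28, 42, 36, 27, 30]
t=8: [40, 32, 46, 46, 47, 36, 31, 37, 38, 44, 44, 32, 29, 46, 49, 44, 32, 39, 45, 49]
t=9: [33, 43, 26, 23, 22, 37, 46, 38, 33, 26, 27, 44, 44, 25, 19, 27, 43, 35, 24, 19]
t=10: [42, 30, 40, 38, 36, 38, 25, 35, 43, 41, 42, 27, 29, 39, 33, 42, 30, 38, 39, 33]

Answer: [42, 30, 40, 38, 36, 38, 25, 35, 43, 41, 42, 27, 29, 39, 33, 42, 30, 38, 39, 33]
Key observation: This trace re-runs the system from the modified initial state.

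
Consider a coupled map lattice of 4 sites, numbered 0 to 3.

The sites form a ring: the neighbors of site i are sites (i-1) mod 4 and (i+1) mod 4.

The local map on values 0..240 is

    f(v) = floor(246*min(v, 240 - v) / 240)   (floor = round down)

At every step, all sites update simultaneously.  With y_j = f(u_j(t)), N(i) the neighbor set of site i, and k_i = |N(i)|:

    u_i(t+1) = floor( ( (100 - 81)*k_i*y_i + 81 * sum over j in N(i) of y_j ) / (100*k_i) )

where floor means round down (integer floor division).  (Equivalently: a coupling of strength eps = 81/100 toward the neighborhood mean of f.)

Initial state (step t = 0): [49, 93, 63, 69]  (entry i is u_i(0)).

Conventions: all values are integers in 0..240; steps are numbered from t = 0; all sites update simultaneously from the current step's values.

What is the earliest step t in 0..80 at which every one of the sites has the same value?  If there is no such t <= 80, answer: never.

Simulating step by step:
t=0: [49, 93, 63, 69]  (not all equal)
t=1: [76, 64, 78, 59]  (not all equal)
t=2: [65, 75, 65, 74]  (not all equal)
t=3: [73, 67, 73, 67]  (not all equal)
t=4: [69, 72, 69, 72]  (not all equal)
t=5: [72, 70, 72, 70]  (not all equal)
t=6: [71, 72, 71, 72]  (not all equal)
t=7: [72, 72, 72, 72]  (all equal)

Answer: 7
Key observation: Synchronization is absorbing here: once all sites are equal they stay equal, and step 7 is the first all-equal step.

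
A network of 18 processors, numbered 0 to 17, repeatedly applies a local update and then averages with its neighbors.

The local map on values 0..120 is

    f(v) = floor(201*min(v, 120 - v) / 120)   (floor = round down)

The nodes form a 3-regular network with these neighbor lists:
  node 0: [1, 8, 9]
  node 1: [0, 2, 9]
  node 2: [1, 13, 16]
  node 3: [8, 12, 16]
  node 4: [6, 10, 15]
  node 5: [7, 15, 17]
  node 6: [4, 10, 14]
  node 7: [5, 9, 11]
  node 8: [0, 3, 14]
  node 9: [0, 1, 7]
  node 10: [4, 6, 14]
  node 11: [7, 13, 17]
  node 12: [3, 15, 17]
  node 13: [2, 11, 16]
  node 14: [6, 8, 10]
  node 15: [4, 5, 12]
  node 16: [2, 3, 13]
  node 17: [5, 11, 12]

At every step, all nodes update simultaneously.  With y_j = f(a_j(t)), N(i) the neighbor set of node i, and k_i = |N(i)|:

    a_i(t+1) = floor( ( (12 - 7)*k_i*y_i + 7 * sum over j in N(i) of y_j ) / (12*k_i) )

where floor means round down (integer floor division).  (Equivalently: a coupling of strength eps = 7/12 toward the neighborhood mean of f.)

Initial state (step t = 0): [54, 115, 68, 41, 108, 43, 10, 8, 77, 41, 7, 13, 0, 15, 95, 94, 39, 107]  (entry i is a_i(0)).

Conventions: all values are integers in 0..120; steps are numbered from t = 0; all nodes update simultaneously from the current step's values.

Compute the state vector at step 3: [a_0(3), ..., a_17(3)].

Answer: [60, 58, 59, 66, 67, 91, 67, 88, 67, 69, 67, 81, 82, 68, 73, 85, 59, 83]

Derivation:
t=0: [54, 115, 68, 41, 108, 43, 10, 8, 77, 41, 7, 13, 0, 15, 95, 94, 39, 107]
t=1: [66, 50, 55, 54, 21, 44, 20, 36, 68, 49, 19, 20, 25, 44, 36, 35, 62, 26]
t=2: [86, 85, 87, 81, 38, 61, 38, 61, 82, 79, 37, 47, 54, 73, 54, 53, 90, 46]
t=3: [60, 58, 59, 66, 67, 91, 67, 88, 67, 69, 67, 81, 82, 68, 73, 85, 59, 83]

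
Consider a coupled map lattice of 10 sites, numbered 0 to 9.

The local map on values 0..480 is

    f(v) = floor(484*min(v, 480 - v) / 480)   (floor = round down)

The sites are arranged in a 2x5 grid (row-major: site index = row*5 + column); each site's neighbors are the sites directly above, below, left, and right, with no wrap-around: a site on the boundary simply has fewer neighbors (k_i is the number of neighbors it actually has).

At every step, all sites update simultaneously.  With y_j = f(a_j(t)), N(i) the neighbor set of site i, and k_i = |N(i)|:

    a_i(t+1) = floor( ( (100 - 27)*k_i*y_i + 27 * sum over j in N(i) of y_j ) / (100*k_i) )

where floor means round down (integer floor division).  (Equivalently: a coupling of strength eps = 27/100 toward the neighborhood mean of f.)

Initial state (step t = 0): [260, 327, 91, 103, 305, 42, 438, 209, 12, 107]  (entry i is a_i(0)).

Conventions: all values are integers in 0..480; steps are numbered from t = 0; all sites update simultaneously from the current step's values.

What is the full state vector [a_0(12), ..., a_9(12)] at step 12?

Answer: [120, 117, 111, 106, 104, 114, 111, 108, 102, 102]

Derivation:
t=0: [260, 327, 91, 103, 305, 42, 438, 209, 12, 107]
t=1: [187, 144, 108, 100, 156, 66, 67, 166, 46, 103]
t=2: [165, 138, 115, 100, 142, 82, 82, 141, 66, 102]
t=3: [151, 134, 118, 102, 131, 93, 92, 127, 79, 102]
t=4: [141, 131, 118, 104, 123, 100, 99, 119, 87, 102]
t=5: [134, 128, 118, 105, 118, 105, 103, 114, 92, 102]
t=6: [130, 126, 117, 106, 114, 108, 106, 111, 96, 102]
t=7: [127, 124, 116, 106, 111, 110, 108, 109, 98, 102]
t=8: [125, 122, 115, 106, 109, 112, 109, 108, 100, 102]
t=9: [123, 121, 114, 106, 107, 113, 110, 108, 101, 102]
t=10: [122, 120, 113, 106, 106, 114, 111, 108, 102, 102]
t=11: [121, 119, 112, 106, 105, 114, 111, 108, 102, 102]
t=12: [120, 117, 111, 106, 104, 114, 111, 108, 102, 102]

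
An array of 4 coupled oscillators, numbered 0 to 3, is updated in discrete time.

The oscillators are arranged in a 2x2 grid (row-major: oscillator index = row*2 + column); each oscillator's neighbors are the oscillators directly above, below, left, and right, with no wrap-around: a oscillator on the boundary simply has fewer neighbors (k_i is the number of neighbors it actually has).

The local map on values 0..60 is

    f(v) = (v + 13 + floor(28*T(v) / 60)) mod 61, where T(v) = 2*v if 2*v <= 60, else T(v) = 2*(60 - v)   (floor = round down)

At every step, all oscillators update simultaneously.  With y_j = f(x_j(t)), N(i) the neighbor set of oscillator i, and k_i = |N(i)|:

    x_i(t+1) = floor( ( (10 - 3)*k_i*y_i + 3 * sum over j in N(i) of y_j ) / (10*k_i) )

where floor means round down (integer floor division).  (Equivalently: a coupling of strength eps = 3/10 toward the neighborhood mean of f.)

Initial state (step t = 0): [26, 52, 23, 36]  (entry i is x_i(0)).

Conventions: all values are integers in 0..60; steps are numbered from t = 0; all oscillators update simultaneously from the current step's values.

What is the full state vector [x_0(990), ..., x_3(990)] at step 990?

Simulating step by step:
t=0: [26, 52, 23, 36]
t=1: [11, 9, 41, 17]
t=2: [29, 32, 18, 37]
t=3: [14, 9, 35, 15]
t=4: [34, 33, 19, 35]
t=5: [15, 10, 37, 15]
t=6: [35, 35, 19, 35]
t=7: [15, 10, 37, 15]

Answer: [35, 35, 19, 35]
Key observation: The state at step 5, [15, 10, 37, 15], reappears at step 7: the system is in a cycle of period 2 from step 5 on.  Therefore the state at step 990 equals the state at step 5 + ((990 - 5) mod 2) = 6, which is [35, 35, 19, 35].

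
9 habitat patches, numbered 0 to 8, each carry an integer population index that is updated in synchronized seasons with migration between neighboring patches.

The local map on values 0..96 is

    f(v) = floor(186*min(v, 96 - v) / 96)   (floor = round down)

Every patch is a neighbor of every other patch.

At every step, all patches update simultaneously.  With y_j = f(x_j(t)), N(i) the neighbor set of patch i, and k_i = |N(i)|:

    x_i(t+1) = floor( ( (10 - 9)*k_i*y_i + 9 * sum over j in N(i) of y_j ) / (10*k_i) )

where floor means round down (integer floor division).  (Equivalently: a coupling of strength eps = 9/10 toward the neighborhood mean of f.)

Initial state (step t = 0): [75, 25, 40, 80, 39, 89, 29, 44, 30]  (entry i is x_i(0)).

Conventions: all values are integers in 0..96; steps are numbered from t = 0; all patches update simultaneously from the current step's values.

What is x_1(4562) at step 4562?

Answer: x_1(4562) = 85
Key observation: The state at step 4, [52, 52, 52, 52, 52, 52, 52, 52, 52], reappears at step 11: the system is in a cycle of period 7 from step 4 on.  Therefore the state at step 4562 equals the state at step 4 + ((4562 - 4) mod 7) = 5, which is [85, 85, 85, 85, 85, 85, 85, 85, 85].

Derivation:
t=0: [75, 25, 40, 80, 39, 89, 29, 44, 30]
t=1: [53, 53, 53, 53, 53, 54, 53, 53, 53]
t=2: [82, 82, 82, 82, 82, 82, 82, 82, 82]
t=3: [27, 27, 27, 27, 27, 27, 27, 27, 27]
t=4: [52, 52, 52, 52, 52, 52, 52, 52, 52]
t=5: [85, 85, 85, 85, 85, 85, 85, 85, 85]
t=6: [21, 21, 21, 21, 21, 21, 21, 21, 21]
t=7: [40, 40, 40, 40, 40, 40, 40, 40, 40]
t=8: [77, 77, 77, 77, 77, 77, 77, 77, 77]
t=9: [36, 36, 36, 36, 36, 36, 36, 36, 36]
t=10: [69, 69, 69, 69, 69, 69, 69, 69, 69]
t=11: [52, 52, 52, 52, 52, 52, 52, 52, 52]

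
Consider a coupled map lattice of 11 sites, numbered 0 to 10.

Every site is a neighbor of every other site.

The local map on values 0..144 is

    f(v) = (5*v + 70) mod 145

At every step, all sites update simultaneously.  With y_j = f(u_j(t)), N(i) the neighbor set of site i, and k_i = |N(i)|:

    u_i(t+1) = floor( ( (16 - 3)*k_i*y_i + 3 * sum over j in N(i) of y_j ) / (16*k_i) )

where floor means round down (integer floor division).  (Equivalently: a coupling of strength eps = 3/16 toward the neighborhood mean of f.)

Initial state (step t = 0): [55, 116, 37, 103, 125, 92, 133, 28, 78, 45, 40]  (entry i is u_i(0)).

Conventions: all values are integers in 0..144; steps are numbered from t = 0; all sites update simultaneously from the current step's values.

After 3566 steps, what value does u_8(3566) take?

Answer: u_8(3566) = 89
Key observation: The state at step 28, [20, 56, 56, 56, 56, 20, 56, 56, 20, 56, 20], reappears at step 34: the system is in a cycle of period 6 from step 28 on.  Therefore the state at step 3566 equals the state at step 28 + ((3566 - 28) mod 6) = 32, which is [89, 26, 26, 26, 26, 89, 26, 26, 89, 26, 89].

Derivation:
t=0: [55, 116, 37, 103, 125, 92, 133, 28, 78, 45, 40]
t=1: [56, 68, 100, 16, 104, 88, 20, 64, 32, 16, 111]
t=2: [60, 107, 119, 16, 20, 72, 32, 91, 79, 16, 48]
t=3: [74, 30, 78, 15, 30, 122, 78, 82, 34, 15, 26]
t=4: [13, 68, 29, 9, 68, 88, 29, 45, 84, 9, 53]
t=5: [124, 112, 72, 108, 112, 76, 72, 21, 61, 108, 53]
t=6: [100, 53, 124, 37, 53, 25, 124, 37, 81, 37, 49]
t=7: [123, 52, 104, 104, 52, 56, 104, 104, 48, 104, 36]
t=8: [91, 39, 15, 15, 39, 55, 15, 15, 23, 15, 91]
t=9: [81, 104, 9, 9, 104, 53, 9, 9, 41, 9, 81]
t=10: [47, 23, 107, 107, 23, 51, 107, 107, 119, 107, 47]
t=11: [18, 38, 26, 26, 38, 34, 26, 26, 74, 26, 18]
t=12: [23, 103, 55, 55, 103, 87, 55, 55, 15, 55, 23]
t=13: [39, 12, 51, 51, 12, 63, 51, 51, 8, 51, 39]
t=14: [111, 119, 44, 44, 119, 91, 44, 44, 103, 44, 111]
t=15: [42, 74, 6, 6, 74, 78, 6, 6, 10, 6, 42]
t=16: [124, 21, 96, 96, 21, 37, 96, 96, 112, 96, 124]
t=17: [106, 42, 110, 110, 42, 106, 110, 110, 58, 110, 106]
t=18: [27, 118, 43, 43, 118, 27, 43, 43, 66, 43, 27]
t=19: [69, 85, 132, 132, 85, 69, 132, 132, 108, 132, 69]
t=20: [109, 57, 14, 14, 57, 109, 14, 14, 34, 14, 109]
t=21: [47, 70, 130, 130, 70, 47, 130, 130, 94, 130, 47]
t=22: [32, 124, 131, 131, 124, 32, 131, 131, 104, 131, 32]
t=23: [76, 96, 9, 9, 96, 76, 9, 9, 17, 9, 76]
t=24: [28, 107, 107, 107, 107, 28, 107, 107, 24, 107, 28]
t=25: [59, 27, 27, 27, 27, 59, 27, 27, 43, 27, 59]
t=26: [74, 62, 62, 62, 62, 74, 62, 62, 125, 62, 74]
t=27: [18, 85, 85, 85, 85, 18, 85, 85, 105, 85, 18]
t=28: [20, 56, 56, 56, 56, 20, 56, 56, 20, 56, 20]
t=29: [29, 57, 57, 57, 57, 29, 57, 57, 29, 57, 29]
t=30: [69, 65, 65, 65, 65, 69, 65, 65, 69, 65, 69]
t=31: [122, 106, 106, 106, 106, 122, 106, 106, 122, 106, 122]
t=32: [89, 26, 26, 26, 26, 89, 26, 26, 89, 26, 89]
t=33: [76, 56, 56, 56, 56, 76, 56, 56, 76, 56, 76]
t=34: [20, 56, 56, 56, 56, 20, 56, 56, 20, 56, 20]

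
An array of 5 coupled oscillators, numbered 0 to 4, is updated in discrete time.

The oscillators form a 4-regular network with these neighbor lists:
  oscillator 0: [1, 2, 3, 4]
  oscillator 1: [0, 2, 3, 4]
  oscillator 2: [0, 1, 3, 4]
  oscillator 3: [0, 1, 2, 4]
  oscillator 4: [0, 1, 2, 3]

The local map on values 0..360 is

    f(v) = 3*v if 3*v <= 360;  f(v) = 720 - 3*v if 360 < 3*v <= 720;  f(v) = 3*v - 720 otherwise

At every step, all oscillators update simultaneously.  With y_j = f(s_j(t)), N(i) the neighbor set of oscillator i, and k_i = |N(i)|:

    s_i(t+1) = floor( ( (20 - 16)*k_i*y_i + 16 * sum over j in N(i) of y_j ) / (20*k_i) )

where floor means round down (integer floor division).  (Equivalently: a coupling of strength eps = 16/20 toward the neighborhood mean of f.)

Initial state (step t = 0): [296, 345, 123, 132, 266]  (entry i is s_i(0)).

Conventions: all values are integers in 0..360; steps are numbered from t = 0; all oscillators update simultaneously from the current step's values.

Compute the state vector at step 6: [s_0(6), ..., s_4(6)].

Answer: [261, 261, 261, 261, 261]

Derivation:
t=0: [296, 345, 123, 132, 266]
t=1: [247, 247, 247, 247, 247]
t=2: [21, 21, 21, 21, 21]
t=3: [63, 63, 63, 63, 63]
t=4: [189, 189, 189, 189, 189]
t=5: [153, 153, 153, 153, 153]
t=6: [261, 261, 261, 261, 261]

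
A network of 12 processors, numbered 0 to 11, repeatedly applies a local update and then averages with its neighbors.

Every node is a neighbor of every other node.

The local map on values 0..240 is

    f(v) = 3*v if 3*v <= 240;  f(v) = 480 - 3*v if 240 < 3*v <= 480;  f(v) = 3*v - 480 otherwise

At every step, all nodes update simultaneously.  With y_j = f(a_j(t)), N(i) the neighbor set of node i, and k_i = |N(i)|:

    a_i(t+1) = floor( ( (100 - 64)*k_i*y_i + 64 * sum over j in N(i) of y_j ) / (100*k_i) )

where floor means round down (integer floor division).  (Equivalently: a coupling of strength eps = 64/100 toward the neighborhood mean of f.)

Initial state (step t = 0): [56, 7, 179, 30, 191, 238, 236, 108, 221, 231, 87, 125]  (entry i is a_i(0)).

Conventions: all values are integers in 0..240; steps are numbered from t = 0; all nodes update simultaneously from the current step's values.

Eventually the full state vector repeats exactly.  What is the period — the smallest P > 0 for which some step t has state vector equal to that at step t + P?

Simulating step by step:
t=0: [56, 7, 179, 30, 191, 238, 236, 108, 221, 231, 87, 125]
t=1: [153, 109, 120, 129, 130, 173, 171, 149, 158, 167, 168, 134]
t=2: [47, 87, 77, 69, 68, 53, 51, 51, 43, 47, 48, 64]
t=3: [163, 186, 190, 183, 182, 168, 166, 166, 159, 163, 164, 178]
t=4: [28, 49, 53, 47, 46, 33, 31, 31, 27, 28, 29, 42]
t=5: [102, 121, 125, 120, 119, 107, 105, 105, 101, 102, 103, 115]
t=6: [156, 139, 135, 140, 140, 151, 153, 153, 157, 156, 155, 144]
t=7: [28, 43, 47, 42, 42, 32, 30, 30, 27, 28, 29, 39]
t=8: [98, 111, 115, 110, 110, 101, 99, 99, 97, 98, 99, 108]
t=9: [173, 162, 158, 163, 163, 171, 173, 173, 174, 173, 173, 164]
t=10: [29, 19, 19, 20, 20, 28, 29, 29, 30, 29, 29, 21]
t=11: [78, 69, 69, 70, 70, 78, 78, 78, 79, 78, 78, 71]
t=12: [227, 218, 218, 219, 219, 227, 227, 227, 227, 227, 227, 220]
t=13: [193, 185, 185, 186, 186, 193, 193, 193, 193, 193, 193, 187]
t=14: [92, 85, 85, 86, 86, 92, 92, 92, 92, 92, 92, 87]
t=15: [209, 215, 215, 214, 214, 209, 209, 209, 209, 209, 209, 213]
t=16: [151, 156, 156, 156, 156, 151, 151, 151, 151, 151, 151, 155]
t=17: [22, 18, 18, 18, 18, 22, 22, 22, 22, 22, 22, 19]
t=18: [62, 59, 59, 59, 59, 62, 62, 62, 62, 62, 62, 59]
t=19: [183, 180, 180, 180, 180, 183, 183, 183, 183, 183, 183, 180]
t=20: [66, 63, 63, 63, 63, 66, 66, 66, 66, 66, 66, 63]
t=21: [195, 192, 192, 192, 192, 195, 195, 195, 195, 195, 195, 192]
t=22: [102, 99, 99, 99, 99, 102, 102, 102, 102, 102, 102, 99]
t=23: [176, 179, 179, 179, 179, 176, 176, 176, 176, 176, 176, 179]
t=24: [50, 53, 53, 53, 53, 50, 50, 50, 50, 50, 50, 53]
t=25: [152, 155, 155, 155, 155, 152, 152, 152, 152, 152, 152, 155]
t=26: [21, 18, 18, 18, 18, 21, 21, 21, 21, 21, 21, 18]
t=27: [60, 57, 57, 57, 57, 60, 60, 60, 60, 60, 60, 57]
t=28: [177, 174, 174, 174, 174, 177, 177, 177, 177, 177, 177, 174]
t=29: [48, 45, 45, 45, 45, 48, 48, 48, 48, 48, 48, 45]
t=30: [141, 138, 138, 138, 138, 141, 141, 141, 141, 141, 141, 138]
t=31: [59, 62, 62, 62, 62, 59, 59, 59, 59, 59, 59, 62]
t=32: [179, 182, 182, 182, 182, 179, 179, 179, 179, 179, 179, 182]
t=33: [59, 62, 62, 62, 62, 59, 59, 59, 59, 59, 59, 62]

Answer: 2
Key observation: The state at step 31, [59, 62, 62, 62, 62, 59, 59, 59, 59, 59, 59, 62], reappears at step 33 — and no state repeats earlier — so the cycle the system enters has period 2.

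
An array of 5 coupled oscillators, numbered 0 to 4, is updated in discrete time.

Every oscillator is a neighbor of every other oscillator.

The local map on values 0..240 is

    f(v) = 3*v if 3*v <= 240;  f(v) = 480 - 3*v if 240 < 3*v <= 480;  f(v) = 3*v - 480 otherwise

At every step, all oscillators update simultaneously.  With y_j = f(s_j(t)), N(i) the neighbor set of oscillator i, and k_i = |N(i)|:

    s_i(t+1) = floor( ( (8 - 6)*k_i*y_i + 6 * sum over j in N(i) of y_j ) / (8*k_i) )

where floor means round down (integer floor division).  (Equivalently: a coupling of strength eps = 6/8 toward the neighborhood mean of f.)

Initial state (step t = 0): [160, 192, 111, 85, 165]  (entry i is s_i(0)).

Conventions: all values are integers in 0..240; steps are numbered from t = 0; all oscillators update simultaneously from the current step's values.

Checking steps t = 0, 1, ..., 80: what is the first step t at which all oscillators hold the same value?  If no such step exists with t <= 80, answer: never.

Answer: 4
Key observation: Synchronization is absorbing here: once all oscillators are equal they stay equal, and step 4 is the first all-equal step.

Derivation:
t=0: [160, 192, 111, 85, 165]  (not all equal)
t=1: [90, 96, 99, 104, 91]  (not all equal)
t=2: [193, 192, 191, 190, 192]  (not all equal)
t=3: [95, 94, 94, 94, 94]  (not all equal)
t=4: [197, 197, 197, 197, 197]  (all equal)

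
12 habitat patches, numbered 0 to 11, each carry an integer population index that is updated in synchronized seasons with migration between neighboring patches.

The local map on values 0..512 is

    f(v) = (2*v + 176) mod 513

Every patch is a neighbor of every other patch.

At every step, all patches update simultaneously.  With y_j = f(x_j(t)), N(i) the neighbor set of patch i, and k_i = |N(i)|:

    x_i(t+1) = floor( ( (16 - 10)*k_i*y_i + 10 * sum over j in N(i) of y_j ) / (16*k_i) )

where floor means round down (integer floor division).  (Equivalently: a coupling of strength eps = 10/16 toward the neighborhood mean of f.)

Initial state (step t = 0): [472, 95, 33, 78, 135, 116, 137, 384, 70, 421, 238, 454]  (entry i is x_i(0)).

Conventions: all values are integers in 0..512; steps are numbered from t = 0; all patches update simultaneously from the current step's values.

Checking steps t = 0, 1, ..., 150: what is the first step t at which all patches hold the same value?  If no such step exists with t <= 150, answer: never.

Answer: 24
Key observation: Synchronization is absorbing here: once all patches are equal they stay equal, and step 24 is the first all-equal step.

Derivation:
t=0: [472, 95, 33, 78, 135, 116, 137, 384, 70, 421, 238, 454]  (not all equal)
t=1: [245, 331, 292, 320, 357, 344, 358, 352, 315, 375, 259, 233]  (not all equal)
t=2: [248, 303, 278, 296, 319, 311, 320, 316, 293, 331, 257, 240]  (not all equal)
t=3: [219, 254, 239, 250, 265, 260, 265, 263, 248, 272, 225, 214]  (not all equal)
t=4: [140, 162, 153, 160, 169, 166, 169, 168, 158, 174, 144, 137]  (not all equal)
t=5: [393, 407, 401, 406, 248, 410, 248, 411, 405, 251, 396, 391]  (not all equal)
t=6: [409, 418, 414, 417, 317, 420, 317, 420, 416, 318, 411, 408]  (not all equal)
t=7: [455, 461, 458, 460, 397, 462, 397, 462, 460, 397, 456, 455]  (not all equal)
t=8: [131, 135, 133, 134, 257, 135, 257, 135, 134, 257, 132, 131]  (not all equal)
t=9: [395, 398, 397, 397, 312, 398, 312, 398, 397, 312, 396, 395]  (not all equal)
t=10: [426, 428, 427, 427, 373, 428, 373, 428, 427, 373, 427, 426]  (not all equal)
t=11: [72, 73, 73, 73, 202, 73, 202, 73, 73, 202, 73, 72]  (not all equal)
t=12: [277, 278, 278, 278, 197, 278, 197, 278, 278, 197, 278, 277]  (not all equal)
t=13: [190, 191, 191, 191, 139, 191, 139, 191, 191, 139, 191, 190]  (not all equal)
t=14: [113, 114, 114, 114, 244, 114, 244, 114, 114, 244, 114, 113]  (not all equal)
t=15: [360, 360, 360, 360, 280, 360, 280, 360, 360, 280, 360, 360]  (not all equal)
t=16: [355, 355, 355, 355, 304, 355, 304, 355, 355, 304, 355, 355]  (not all equal)
t=17: [355, 355, 355, 355, 323, 355, 323, 355, 355, 323, 355, 355]  (not all equal)
t=18: [362, 362, 362, 362, 341, 362, 341, 362, 362, 341, 362, 362]  (not all equal)
t=19: [379, 379, 379, 379, 366, 379, 366, 379, 379, 366, 379, 379]  (not all equal)
t=20: [416, 416, 416, 416, 408, 416, 408, 416, 416, 408, 416, 416]  (not all equal)
t=21: [492, 492, 492, 492, 487, 492, 487, 492, 492, 487, 492, 492]  (not all equal)
t=22: [132, 132, 132, 132, 129, 132, 129, 132, 132, 129, 132, 132]  (not all equal)
t=23: [438, 438, 438, 438, 437, 438, 437, 438, 438, 437, 438, 438]  (not all equal)
t=24: [25, 25, 25, 25, 25, 25, 25, 25, 25, 25, 25, 25]  (all equal)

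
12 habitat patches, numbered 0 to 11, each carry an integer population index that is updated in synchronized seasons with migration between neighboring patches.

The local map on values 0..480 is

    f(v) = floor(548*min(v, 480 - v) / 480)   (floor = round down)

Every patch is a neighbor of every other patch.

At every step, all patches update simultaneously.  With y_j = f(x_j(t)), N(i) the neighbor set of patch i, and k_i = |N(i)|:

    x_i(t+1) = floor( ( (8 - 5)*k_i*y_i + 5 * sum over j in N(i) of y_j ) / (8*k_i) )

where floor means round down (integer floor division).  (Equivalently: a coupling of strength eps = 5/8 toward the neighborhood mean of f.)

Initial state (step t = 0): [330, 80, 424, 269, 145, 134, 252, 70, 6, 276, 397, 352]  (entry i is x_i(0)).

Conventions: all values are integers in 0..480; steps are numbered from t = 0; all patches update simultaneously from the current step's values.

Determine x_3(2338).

Answer: x_3(2338) = 272
Key observation: The state at step 8, [270, 270, 270, 270, 270, 270, 270, 270, 270, 270, 270, 270], reappears at step 12: the system is in a cycle of period 4 from step 8 on.  Therefore the state at step 2338 equals the state at step 8 + ((2338 - 8) mod 4) = 10, which is [272, 272, 272, 272, 272, 272, 272, 272, 272, 272, 272, 272].

Derivation:
t=0: [330, 80, 424, 269, 145, 134, 252, 70, 6, 276, 397, 352]
t=1: [150, 125, 116, 172, 149, 144, 179, 121, 98, 170, 126, 142]
t=2: [163, 154, 151, 171, 163, 161, 174, 153, 144, 171, 154, 161]
t=3: [183, 179, 178, 186, 183, 182, 187, 179, 176, 186, 179, 182]
t=4: [207, 205, 205, 208, 207, 206, 208, 205, 204, 208, 205, 206]
t=5: [235, 234, 234, 235, 235, 235, 235, 234, 234, 235, 234, 235]
t=6: [267, 267, 267, 267, 267, 267, 267, 267, 267, 267, 267, 267]
t=7: [243, 243, 243, 243, 243, 243, 243, 243, 243, 243, 243, 243]
t=8: [270, 270, 270, 270, 270, 270, 270, 270, 270, 270, 270, 270]
t=9: [239, 239, 239, 239, 239, 239, 239, 239, 239, 239, 239, 239]
t=10: [272, 272, 272, 272, 272, 272, 272, 272, 272, 272, 272, 272]
t=11: [237, 237, 237, 237, 237, 237, 237, 237, 237, 237, 237, 237]
t=12: [270, 270, 270, 270, 270, 270, 270, 270, 270, 270, 270, 270]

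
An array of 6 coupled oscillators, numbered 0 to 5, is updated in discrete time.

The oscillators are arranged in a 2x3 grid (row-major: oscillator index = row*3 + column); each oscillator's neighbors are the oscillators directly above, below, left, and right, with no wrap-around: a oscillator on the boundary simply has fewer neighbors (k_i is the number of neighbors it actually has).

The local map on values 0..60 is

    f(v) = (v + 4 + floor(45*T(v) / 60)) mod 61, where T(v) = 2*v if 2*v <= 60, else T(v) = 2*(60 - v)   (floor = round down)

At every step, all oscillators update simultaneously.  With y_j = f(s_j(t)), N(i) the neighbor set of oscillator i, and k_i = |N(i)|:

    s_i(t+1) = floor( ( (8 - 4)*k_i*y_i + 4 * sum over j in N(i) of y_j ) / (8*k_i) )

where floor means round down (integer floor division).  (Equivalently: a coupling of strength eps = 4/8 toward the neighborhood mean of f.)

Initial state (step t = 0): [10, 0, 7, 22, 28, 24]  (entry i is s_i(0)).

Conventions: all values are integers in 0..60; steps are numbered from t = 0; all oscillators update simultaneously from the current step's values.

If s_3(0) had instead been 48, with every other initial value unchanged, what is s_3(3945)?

Answer: s_3(3945) = 11
Key observation: The state at step 9, [11, 11, 11, 11, 11, 11], reappears at step 21: the system is in a cycle of period 12 from step 9 on.  Therefore the state at step 3945 equals the state at step 9 + ((3945 - 9) mod 12) = 9, which is [11, 11, 11, 11, 11, 11].

Derivation:
t=0: [10, 0, 7, 48, 28, 24]
t=1: [17, 12, 12, 15, 9, 10]
t=2: [41, 34, 32, 38, 30, 29]
t=3: [13, 15, 16, 14, 16, 16]
t=4: [38, 41, 43, 39, 42, 44]
t=5: [13, 12, 11, 13, 12, 11]
t=6: [35, 33, 31, 35, 33, 31]
t=7: [15, 16, 16, 15, 16, 16]
t=8: [41, 43, 44, 41, 43, 44]
t=9: [11, 11, 11, 11, 11, 11]
t=10: [31, 31, 31, 31, 31, 31]
t=11: [17, 17, 17, 17, 17, 17]
t=12: [46, 46, 46, 46, 46, 46]
t=13: [10, 10, 10, 10, 10, 10]
t=14: [29, 29, 29, 29, 29, 29]
t=15: [15, 15, 15, 15, 15, 15]
t=16: [41, 41, 41, 41, 41, 41]
t=17: [12, 12, 12, 12, 12, 12]
t=18: [34, 34, 34, 34, 34, 34]
t=19: [16, 16, 16, 16, 16, 16]
t=20: [44, 44, 44, 44, 44, 44]
t=21: [11, 11, 11, 11, 11, 11]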